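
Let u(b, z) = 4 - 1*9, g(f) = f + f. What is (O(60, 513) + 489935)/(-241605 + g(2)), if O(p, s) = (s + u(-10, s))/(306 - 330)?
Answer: -2939483/1449606 ≈ -2.0278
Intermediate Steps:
g(f) = 2*f
u(b, z) = -5 (u(b, z) = 4 - 9 = -5)
O(p, s) = 5/24 - s/24 (O(p, s) = (s - 5)/(306 - 330) = (-5 + s)/(-24) = (-5 + s)*(-1/24) = 5/24 - s/24)
(O(60, 513) + 489935)/(-241605 + g(2)) = ((5/24 - 1/24*513) + 489935)/(-241605 + 2*2) = ((5/24 - 171/8) + 489935)/(-241605 + 4) = (-127/6 + 489935)/(-241601) = (2939483/6)*(-1/241601) = -2939483/1449606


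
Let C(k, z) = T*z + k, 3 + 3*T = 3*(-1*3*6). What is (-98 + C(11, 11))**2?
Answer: 87616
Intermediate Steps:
T = -19 (T = -1 + (3*(-1*3*6))/3 = -1 + (3*(-3*6))/3 = -1 + (3*(-18))/3 = -1 + (1/3)*(-54) = -1 - 18 = -19)
C(k, z) = k - 19*z (C(k, z) = -19*z + k = k - 19*z)
(-98 + C(11, 11))**2 = (-98 + (11 - 19*11))**2 = (-98 + (11 - 209))**2 = (-98 - 198)**2 = (-296)**2 = 87616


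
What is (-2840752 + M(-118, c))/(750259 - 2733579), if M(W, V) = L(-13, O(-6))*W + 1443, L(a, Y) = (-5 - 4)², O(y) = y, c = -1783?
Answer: 2848867/1983320 ≈ 1.4364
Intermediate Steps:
L(a, Y) = 81 (L(a, Y) = (-9)² = 81)
M(W, V) = 1443 + 81*W (M(W, V) = 81*W + 1443 = 1443 + 81*W)
(-2840752 + M(-118, c))/(750259 - 2733579) = (-2840752 + (1443 + 81*(-118)))/(750259 - 2733579) = (-2840752 + (1443 - 9558))/(-1983320) = (-2840752 - 8115)*(-1/1983320) = -2848867*(-1/1983320) = 2848867/1983320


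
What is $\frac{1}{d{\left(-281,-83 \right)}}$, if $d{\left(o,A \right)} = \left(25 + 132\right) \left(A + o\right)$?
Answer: $- \frac{1}{57148} \approx -1.7498 \cdot 10^{-5}$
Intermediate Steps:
$d{\left(o,A \right)} = 157 A + 157 o$ ($d{\left(o,A \right)} = 157 \left(A + o\right) = 157 A + 157 o$)
$\frac{1}{d{\left(-281,-83 \right)}} = \frac{1}{157 \left(-83\right) + 157 \left(-281\right)} = \frac{1}{-13031 - 44117} = \frac{1}{-57148} = - \frac{1}{57148}$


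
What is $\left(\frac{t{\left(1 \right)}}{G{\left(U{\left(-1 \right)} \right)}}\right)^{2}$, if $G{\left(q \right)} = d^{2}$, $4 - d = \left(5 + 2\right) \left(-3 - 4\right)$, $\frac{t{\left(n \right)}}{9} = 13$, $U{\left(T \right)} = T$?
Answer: $\frac{13689}{7890481} \approx 0.0017349$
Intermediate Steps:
$t{\left(n \right)} = 117$ ($t{\left(n \right)} = 9 \cdot 13 = 117$)
$d = 53$ ($d = 4 - \left(5 + 2\right) \left(-3 - 4\right) = 4 - 7 \left(-7\right) = 4 - -49 = 4 + 49 = 53$)
$G{\left(q \right)} = 2809$ ($G{\left(q \right)} = 53^{2} = 2809$)
$\left(\frac{t{\left(1 \right)}}{G{\left(U{\left(-1 \right)} \right)}}\right)^{2} = \left(\frac{117}{2809}\right)^{2} = \frac{13689}{7890481}$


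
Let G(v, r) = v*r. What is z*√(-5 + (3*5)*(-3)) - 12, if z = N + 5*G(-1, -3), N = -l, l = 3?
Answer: -12 + 60*I*√2 ≈ -12.0 + 84.853*I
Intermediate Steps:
G(v, r) = r*v
N = -3 (N = -1*3 = -3)
z = 12 (z = -3 + 5*(-3*(-1)) = -3 + 5*3 = -3 + 15 = 12)
z*√(-5 + (3*5)*(-3)) - 12 = 12*√(-5 + (3*5)*(-3)) - 12 = 12*√(-5 + 15*(-3)) - 12 = 12*√(-5 - 45) - 12 = 12*√(-50) - 12 = 12*(5*I*√2) - 12 = 60*I*√2 - 12 = -12 + 60*I*√2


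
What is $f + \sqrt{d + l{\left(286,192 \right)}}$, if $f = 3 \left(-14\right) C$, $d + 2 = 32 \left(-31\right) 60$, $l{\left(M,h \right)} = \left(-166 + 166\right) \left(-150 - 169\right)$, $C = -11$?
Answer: $462 + i \sqrt{59522} \approx 462.0 + 243.97 i$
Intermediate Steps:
$l{\left(M,h \right)} = 0$ ($l{\left(M,h \right)} = 0 \left(-319\right) = 0$)
$d = -59522$ ($d = -2 + 32 \left(-31\right) 60 = -2 - 59520 = -59522$)
$f = 462$ ($f = 3 \left(-14\right) \left(-11\right) = \left(-42\right) \left(-11\right) = 462$)
$f + \sqrt{d + l{\left(286,192 \right)}} = 462 + \sqrt{-59522 + 0} = 462 + \sqrt{-59522} = 462 + i \sqrt{59522}$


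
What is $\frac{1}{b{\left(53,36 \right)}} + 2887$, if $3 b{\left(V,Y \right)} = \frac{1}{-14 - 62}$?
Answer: $2659$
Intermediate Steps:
$b{\left(V,Y \right)} = - \frac{1}{228}$ ($b{\left(V,Y \right)} = \frac{1}{3 \left(-14 - 62\right)} = \frac{1}{3 \left(-76\right)} = \frac{1}{3} \left(- \frac{1}{76}\right) = - \frac{1}{228}$)
$\frac{1}{b{\left(53,36 \right)}} + 2887 = \frac{1}{- \frac{1}{228}} + 2887 = -228 + 2887 = 2659$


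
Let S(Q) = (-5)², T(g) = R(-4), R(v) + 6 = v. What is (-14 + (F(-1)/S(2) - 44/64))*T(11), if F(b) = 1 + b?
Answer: 1175/8 ≈ 146.88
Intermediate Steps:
R(v) = -6 + v
T(g) = -10 (T(g) = -6 - 4 = -10)
S(Q) = 25
(-14 + (F(-1)/S(2) - 44/64))*T(11) = (-14 + ((1 - 1)/25 - 44/64))*(-10) = (-14 + (0*(1/25) - 44*1/64))*(-10) = (-14 + (0 - 11/16))*(-10) = (-14 - 11/16)*(-10) = -235/16*(-10) = 1175/8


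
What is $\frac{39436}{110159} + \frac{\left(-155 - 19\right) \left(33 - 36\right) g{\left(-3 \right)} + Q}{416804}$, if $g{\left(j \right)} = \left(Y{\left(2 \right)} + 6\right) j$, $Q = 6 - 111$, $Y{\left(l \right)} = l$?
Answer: $\frac{15045443897}{45914711836} \approx 0.32768$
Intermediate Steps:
$Q = -105$
$g{\left(j \right)} = 8 j$ ($g{\left(j \right)} = \left(2 + 6\right) j = 8 j$)
$\frac{39436}{110159} + \frac{\left(-155 - 19\right) \left(33 - 36\right) g{\left(-3 \right)} + Q}{416804} = \frac{39436}{110159} + \frac{\left(-155 - 19\right) \left(33 - 36\right) 8 \left(-3\right) - 105}{416804} = 39436 \cdot \frac{1}{110159} + \left(\left(-174\right) \left(-3\right) \left(-24\right) - 105\right) \frac{1}{416804} = \frac{39436}{110159} + \left(522 \left(-24\right) - 105\right) \frac{1}{416804} = \frac{39436}{110159} + \left(-12528 - 105\right) \frac{1}{416804} = \frac{39436}{110159} - \frac{12633}{416804} = \frac{15045443897}{45914711836}$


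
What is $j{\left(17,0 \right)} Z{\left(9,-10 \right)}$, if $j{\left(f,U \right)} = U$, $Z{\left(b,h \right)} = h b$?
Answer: $0$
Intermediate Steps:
$Z{\left(b,h \right)} = b h$
$j{\left(17,0 \right)} Z{\left(9,-10 \right)} = 0 \cdot 9 \left(-10\right) = 0 \left(-90\right) = 0$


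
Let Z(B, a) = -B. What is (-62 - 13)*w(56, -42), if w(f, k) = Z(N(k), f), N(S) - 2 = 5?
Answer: 525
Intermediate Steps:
N(S) = 7 (N(S) = 2 + 5 = 7)
w(f, k) = -7 (w(f, k) = -1*7 = -7)
(-62 - 13)*w(56, -42) = (-62 - 13)*(-7) = -75*(-7) = 525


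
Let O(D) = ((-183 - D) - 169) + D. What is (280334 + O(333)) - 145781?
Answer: 134201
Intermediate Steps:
O(D) = -352 (O(D) = (-352 - D) + D = -352)
(280334 + O(333)) - 145781 = (280334 - 352) - 145781 = 279982 - 145781 = 134201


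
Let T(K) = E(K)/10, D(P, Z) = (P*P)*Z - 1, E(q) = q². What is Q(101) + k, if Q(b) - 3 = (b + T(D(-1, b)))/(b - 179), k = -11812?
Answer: -307401/26 ≈ -11823.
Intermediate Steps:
D(P, Z) = -1 + Z*P² (D(P, Z) = P²*Z - 1 = Z*P² - 1 = -1 + Z*P²)
T(K) = K²/10
Q(b) = 3 + (b + (-1 + b)²/10)/(-179 + b) (Q(b) = 3 + (b + (-1 + b*(-1)²)²/10)/(b - 179) = 3 + (b + (-1 + b*1)²/10)/(-179 + b) = 3 + (b + (-1 + b)²/10)/(-179 + b))
Q(101) + k = (-5369 + 101² + 38*101)/(10*(-179 + 101)) - 11812 = (⅒)*(-5369 + 10201 + 3838)/(-78) - 11812 = (⅒)*(-1/78)*8670 - 11812 = -289/26 - 11812 = -307401/26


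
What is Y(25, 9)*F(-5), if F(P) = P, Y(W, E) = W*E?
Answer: -1125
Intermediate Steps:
Y(W, E) = E*W
Y(25, 9)*F(-5) = (9*25)*(-5) = 225*(-5) = -1125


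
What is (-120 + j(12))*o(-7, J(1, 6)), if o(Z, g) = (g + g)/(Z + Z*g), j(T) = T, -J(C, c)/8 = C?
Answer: 1728/49 ≈ 35.265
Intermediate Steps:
J(C, c) = -8*C
o(Z, g) = 2*g/(Z + Z*g) (o(Z, g) = (2*g)/(Z + Z*g) = 2*g/(Z + Z*g))
(-120 + j(12))*o(-7, J(1, 6)) = (-120 + 12)*(2*(-8*1)/(-7*(1 - 8*1))) = -216*(-8)*(-1)/(7*(1 - 8)) = -216*(-8)*(-1)/(7*(-7)) = -216*(-8)*(-1)*(-1)/(7*7) = -108*(-16/49) = 1728/49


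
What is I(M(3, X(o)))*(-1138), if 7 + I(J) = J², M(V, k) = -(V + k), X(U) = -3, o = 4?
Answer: 7966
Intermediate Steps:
M(V, k) = -V - k
I(J) = -7 + J²
I(M(3, X(o)))*(-1138) = (-7 + (-1*3 - 1*(-3))²)*(-1138) = (-7 + (-3 + 3)²)*(-1138) = (-7 + 0²)*(-1138) = (-7 + 0)*(-1138) = -7*(-1138) = 7966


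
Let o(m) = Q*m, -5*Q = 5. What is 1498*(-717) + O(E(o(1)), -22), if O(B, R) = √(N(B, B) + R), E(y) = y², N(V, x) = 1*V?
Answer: -1074066 + I*√21 ≈ -1.0741e+6 + 4.5826*I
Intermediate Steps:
Q = -1 (Q = -⅕*5 = -1)
N(V, x) = V
o(m) = -m
O(B, R) = √(B + R)
1498*(-717) + O(E(o(1)), -22) = 1498*(-717) + √((-1*1)² - 22) = -1074066 + √((-1)² - 22) = -1074066 + √(1 - 22) = -1074066 + √(-21) = -1074066 + I*√21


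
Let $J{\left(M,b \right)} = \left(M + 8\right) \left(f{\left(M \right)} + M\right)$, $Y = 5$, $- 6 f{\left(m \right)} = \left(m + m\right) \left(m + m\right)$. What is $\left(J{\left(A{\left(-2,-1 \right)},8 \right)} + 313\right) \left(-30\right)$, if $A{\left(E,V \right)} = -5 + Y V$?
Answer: $-13990$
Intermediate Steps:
$f{\left(m \right)} = - \frac{2 m^{2}}{3}$ ($f{\left(m \right)} = - \frac{\left(m + m\right) \left(m + m\right)}{6} = - \frac{2 m 2 m}{6} = - \frac{4 m^{2}}{6} = - \frac{2 m^{2}}{3}$)
$A{\left(E,V \right)} = -5 + 5 V$
$J{\left(M,b \right)} = \left(8 + M\right) \left(M - \frac{2 M^{2}}{3}\right)$ ($J{\left(M,b \right)} = \left(M + 8\right) \left(- \frac{2 M^{2}}{3} + M\right) = \left(8 + M\right) \left(M - \frac{2 M^{2}}{3}\right)$)
$\left(J{\left(A{\left(-2,-1 \right)},8 \right)} + 313\right) \left(-30\right) = \left(\frac{\left(-5 + 5 \left(-1\right)\right) \left(24 - 13 \left(-5 + 5 \left(-1\right)\right) - 2 \left(-5 + 5 \left(-1\right)\right)^{2}\right)}{3} + 313\right) \left(-30\right) = \left(\frac{\left(-5 - 5\right) \left(24 - 13 \left(-5 - 5\right) - 2 \left(-5 - 5\right)^{2}\right)}{3} + 313\right) \left(-30\right) = \left(\frac{1}{3} \left(-10\right) \left(24 - -130 - 2 \left(-10\right)^{2}\right) + 313\right) \left(-30\right) = \left(\frac{1}{3} \left(-10\right) \left(24 + 130 - 200\right) + 313\right) \left(-30\right) = \left(\frac{1}{3} \left(-10\right) \left(-46\right) + 313\right) \left(-30\right) = \left(\frac{460}{3} + 313\right) \left(-30\right) = \frac{1399}{3} \left(-30\right) = -13990$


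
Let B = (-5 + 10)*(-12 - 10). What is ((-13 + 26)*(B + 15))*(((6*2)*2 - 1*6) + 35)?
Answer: -65455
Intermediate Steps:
B = -110 (B = 5*(-22) = -110)
((-13 + 26)*(B + 15))*(((6*2)*2 - 1*6) + 35) = ((-13 + 26)*(-110 + 15))*(((6*2)*2 - 1*6) + 35) = (13*(-95))*((12*2 - 6) + 35) = -1235*((24 - 6) + 35) = -1235*(18 + 35) = -1235*53 = -65455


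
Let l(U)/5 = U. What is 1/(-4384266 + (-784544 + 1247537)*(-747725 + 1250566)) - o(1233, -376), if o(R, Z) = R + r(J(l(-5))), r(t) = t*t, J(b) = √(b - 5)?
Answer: -280067397052940/232807478847 ≈ -1203.0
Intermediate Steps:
l(U) = 5*U
J(b) = √(-5 + b)
r(t) = t²
o(R, Z) = -30 + R (o(R, Z) = R + (√(-5 + 5*(-5)))² = R + (√(-5 - 25))² = R + (√(-30))² = R + (I*√30)² = R - 30 = -30 + R)
1/(-4384266 + (-784544 + 1247537)*(-747725 + 1250566)) - o(1233, -376) = 1/(-4384266 + (-784544 + 1247537)*(-747725 + 1250566)) - (-30 + 1233) = 1/(-4384266 + 462993*502841) - 1*1203 = 1/(-4384266 + 232811863113) - 1203 = 1/232807478847 - 1203 = -280067397052940/232807478847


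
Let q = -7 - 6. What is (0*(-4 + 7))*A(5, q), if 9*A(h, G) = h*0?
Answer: 0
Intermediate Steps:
q = -13
A(h, G) = 0 (A(h, G) = (h*0)/9 = (⅑)*0 = 0)
(0*(-4 + 7))*A(5, q) = (0*(-4 + 7))*0 = (0*3)*0 = 0*0 = 0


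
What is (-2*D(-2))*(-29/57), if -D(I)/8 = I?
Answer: 928/57 ≈ 16.281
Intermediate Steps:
D(I) = -8*I
(-2*D(-2))*(-29/57) = (-(-16)*(-2))*(-29/57) = (-2*16)*(-29*1/57) = -32*(-29/57) = 928/57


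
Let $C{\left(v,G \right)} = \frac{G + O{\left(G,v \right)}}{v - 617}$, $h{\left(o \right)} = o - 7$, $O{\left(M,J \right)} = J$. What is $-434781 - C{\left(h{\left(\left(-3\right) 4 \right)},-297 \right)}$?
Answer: $- \frac{69130258}{159} \approx -4.3478 \cdot 10^{5}$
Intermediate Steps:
$h{\left(o \right)} = -7 + o$ ($h{\left(o \right)} = o - 7 = -7 + o$)
$C{\left(v,G \right)} = \frac{G + v}{-617 + v}$ ($C{\left(v,G \right)} = \frac{G + v}{v - 617} = \frac{G + v}{-617 + v}$)
$-434781 - C{\left(h{\left(\left(-3\right) 4 \right)},-297 \right)} = -434781 - \frac{-297 - 19}{-617 - 19} = -434781 - \frac{1}{-636} \left(-316\right) = -434781 - \left(- \frac{1}{636}\right) \left(-316\right) = -434781 - \frac{79}{159} = - \frac{69130258}{159}$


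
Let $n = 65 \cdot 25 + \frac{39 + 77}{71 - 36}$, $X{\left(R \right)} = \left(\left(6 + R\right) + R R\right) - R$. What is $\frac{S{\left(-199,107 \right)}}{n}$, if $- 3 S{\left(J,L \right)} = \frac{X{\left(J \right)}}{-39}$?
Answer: $\frac{1386245}{6667947} \approx 0.2079$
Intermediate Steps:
$X{\left(R \right)} = 6 + R^{2}$ ($X{\left(R \right)} = \left(\left(6 + R\right) + R^{2}\right) - R = \left(6 + R + R^{2}\right) - R = 6 + R^{2}$)
$S{\left(J,L \right)} = \frac{2}{39} + \frac{J^{2}}{117}$ ($S{\left(J,L \right)} = - \frac{\left(6 + J^{2}\right) \frac{1}{-39}}{3} = - \frac{\left(6 + J^{2}\right) \left(- \frac{1}{39}\right)}{3} = - \frac{- \frac{2}{13} - \frac{J^{2}}{39}}{3} = \frac{2}{39} + \frac{J^{2}}{117}$)
$n = \frac{56991}{35}$ ($n = 1625 + \frac{116}{35} = \frac{56991}{35} \approx 1628.3$)
$\frac{S{\left(-199,107 \right)}}{n} = \frac{\frac{2}{39} + \frac{\left(-199\right)^{2}}{117}}{\frac{56991}{35}} = \left(\frac{2}{39} + \frac{1}{117} \cdot 39601\right) \frac{35}{56991} = \left(\frac{2}{39} + \frac{39601}{117}\right) \frac{35}{56991} = \frac{39607}{117} \cdot \frac{35}{56991} = \frac{1386245}{6667947}$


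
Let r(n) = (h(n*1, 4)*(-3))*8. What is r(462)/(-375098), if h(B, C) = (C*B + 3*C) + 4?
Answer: 22368/187549 ≈ 0.11926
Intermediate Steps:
h(B, C) = 4 + 3*C + B*C (h(B, C) = (B*C + 3*C) + 4 = (3*C + B*C) + 4 = 4 + 3*C + B*C)
r(n) = -384 - 96*n (r(n) = ((4 + 3*4 + (n*1)*4)*(-3))*8 = ((4 + 12 + n*4)*(-3))*8 = ((4 + 12 + 4*n)*(-3))*8 = ((16 + 4*n)*(-3))*8 = (-48 - 12*n)*8 = -384 - 96*n)
r(462)/(-375098) = (-384 - 96*462)/(-375098) = (-384 - 44352)*(-1/375098) = -44736*(-1/375098) = 22368/187549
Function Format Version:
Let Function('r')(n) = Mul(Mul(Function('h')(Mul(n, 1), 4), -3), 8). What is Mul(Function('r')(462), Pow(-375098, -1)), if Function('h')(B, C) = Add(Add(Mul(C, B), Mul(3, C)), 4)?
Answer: Rational(22368, 187549) ≈ 0.11926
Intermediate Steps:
Function('h')(B, C) = Add(4, Mul(3, C), Mul(B, C)) (Function('h')(B, C) = Add(Add(Mul(B, C), Mul(3, C)), 4) = Add(Add(Mul(3, C), Mul(B, C)), 4) = Add(4, Mul(3, C), Mul(B, C)))
Function('r')(n) = Add(-384, Mul(-96, n)) (Function('r')(n) = Mul(Mul(Add(4, Mul(3, 4), Mul(Mul(n, 1), 4)), -3), 8) = Mul(Mul(Add(4, 12, Mul(n, 4)), -3), 8) = Mul(Mul(Add(4, 12, Mul(4, n)), -3), 8) = Mul(Mul(Add(16, Mul(4, n)), -3), 8) = Mul(Add(-48, Mul(-12, n)), 8) = Add(-384, Mul(-96, n)))
Mul(Function('r')(462), Pow(-375098, -1)) = Mul(Add(-384, Mul(-96, 462)), Pow(-375098, -1)) = Mul(Add(-384, -44352), Rational(-1, 375098)) = Mul(-44736, Rational(-1, 375098)) = Rational(22368, 187549)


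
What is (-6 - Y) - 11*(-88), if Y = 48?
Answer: 914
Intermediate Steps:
(-6 - Y) - 11*(-88) = (-6 - 1*48) - 11*(-88) = (-6 - 48) + 968 = -54 + 968 = 914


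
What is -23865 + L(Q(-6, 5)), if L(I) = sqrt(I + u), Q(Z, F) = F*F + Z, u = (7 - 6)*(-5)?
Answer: -23865 + sqrt(14) ≈ -23861.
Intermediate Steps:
u = -5 (u = 1*(-5) = -5)
Q(Z, F) = Z + F**2 (Q(Z, F) = F**2 + Z = Z + F**2)
L(I) = sqrt(-5 + I) (L(I) = sqrt(I - 5) = sqrt(-5 + I))
-23865 + L(Q(-6, 5)) = -23865 + sqrt(-5 + (-6 + 5**2)) = -23865 + sqrt(-5 + (-6 + 25)) = -23865 + sqrt(-5 + 19) = -23865 + sqrt(14)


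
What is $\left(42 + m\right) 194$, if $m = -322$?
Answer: $-54320$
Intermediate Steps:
$\left(42 + m\right) 194 = \left(42 - 322\right) 194 = \left(-280\right) 194 = -54320$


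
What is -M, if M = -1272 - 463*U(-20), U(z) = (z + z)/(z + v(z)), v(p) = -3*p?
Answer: 809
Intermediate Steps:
U(z) = -1 (U(z) = (z + z)/(z - 3*z) = (2*z)/((-2*z)) = (2*z)*(-1/(2*z)) = -1)
M = -809 (M = -1272 - 463*(-1) = -1272 + 463 = -809)
-M = -1*(-809) = 809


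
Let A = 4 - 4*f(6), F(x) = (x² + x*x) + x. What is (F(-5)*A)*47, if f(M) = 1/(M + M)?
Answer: 7755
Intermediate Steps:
f(M) = 1/(2*M)
F(x) = x + 2*x² (F(x) = (x² + x²) + x = 2*x² + x = x + 2*x²)
A = 11/3 (A = 4 - 2/6 = 4 - 4*1/12 = 4 - ⅓ = 11/3 ≈ 3.6667)
(F(-5)*A)*47 = (-5*(1 + 2*(-5))*(11/3))*47 = (-5*(1 - 10)*(11/3))*47 = (-5*(-9)*(11/3))*47 = (45*(11/3))*47 = 165*47 = 7755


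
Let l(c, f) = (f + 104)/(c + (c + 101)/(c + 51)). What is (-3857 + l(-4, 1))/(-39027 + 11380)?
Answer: 50846/359411 ≈ 0.14147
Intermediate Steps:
l(c, f) = (104 + f)/(c + (101 + c)/(51 + c))
(-3857 + l(-4, 1))/(-39027 + 11380) = (-3857 + (5304 + 51*1 + 104*(-4) - 4*1)/(101 + (-4)² + 52*(-4)))/(-39027 + 11380) = (-3857 + (5304 + 51 - 416 - 4)/(101 + 16 - 208))/(-27647) = (-3857 + 4935/(-91))*(-1/27647) = (-3857 - 1/91*4935)*(-1/27647) = (-3857 - 705/13)*(-1/27647) = -50846/13*(-1/27647) = 50846/359411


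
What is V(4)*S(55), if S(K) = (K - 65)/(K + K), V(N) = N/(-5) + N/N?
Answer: -1/55 ≈ -0.018182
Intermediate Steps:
V(N) = 1 - N/5 (V(N) = N*(-1/5) + 1 = -N/5 + 1 = 1 - N/5)
S(K) = (-65 + K)/(2*K) (S(K) = (-65 + K)/((2*K)) = (-65 + K)*(1/(2*K)) = (-65 + K)/(2*K))
V(4)*S(55) = (1 - 1/5*4)*((1/2)*(-65 + 55)/55) = (1 - 4/5)*((1/2)*(1/55)*(-10)) = (1/5)*(-1/11) = -1/55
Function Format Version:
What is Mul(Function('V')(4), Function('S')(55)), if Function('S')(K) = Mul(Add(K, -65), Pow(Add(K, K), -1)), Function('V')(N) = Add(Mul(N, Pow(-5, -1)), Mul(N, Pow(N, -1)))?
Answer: Rational(-1, 55) ≈ -0.018182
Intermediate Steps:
Function('V')(N) = Add(1, Mul(Rational(-1, 5), N)) (Function('V')(N) = Add(Mul(N, Rational(-1, 5)), 1) = Add(Mul(Rational(-1, 5), N), 1) = Add(1, Mul(Rational(-1, 5), N)))
Function('S')(K) = Mul(Rational(1, 2), Pow(K, -1), Add(-65, K)) (Function('S')(K) = Mul(Add(-65, K), Pow(Mul(2, K), -1)) = Mul(Add(-65, K), Mul(Rational(1, 2), Pow(K, -1))) = Mul(Rational(1, 2), Pow(K, -1), Add(-65, K)))
Mul(Function('V')(4), Function('S')(55)) = Mul(Add(1, Mul(Rational(-1, 5), 4)), Mul(Rational(1, 2), Pow(55, -1), Add(-65, 55))) = Mul(Add(1, Rational(-4, 5)), Mul(Rational(1, 2), Rational(1, 55), -10)) = Mul(Rational(1, 5), Rational(-1, 11)) = Rational(-1, 55)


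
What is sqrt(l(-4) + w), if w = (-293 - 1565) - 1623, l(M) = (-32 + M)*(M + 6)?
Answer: I*sqrt(3553) ≈ 59.607*I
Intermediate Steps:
l(M) = (-32 + M)*(6 + M)
w = -3481 (w = -1858 - 1623 = -3481)
sqrt(l(-4) + w) = sqrt((-192 + (-4)**2 - 26*(-4)) - 3481) = sqrt((-192 + 16 + 104) - 3481) = sqrt(-72 - 3481) = sqrt(-3553) = I*sqrt(3553)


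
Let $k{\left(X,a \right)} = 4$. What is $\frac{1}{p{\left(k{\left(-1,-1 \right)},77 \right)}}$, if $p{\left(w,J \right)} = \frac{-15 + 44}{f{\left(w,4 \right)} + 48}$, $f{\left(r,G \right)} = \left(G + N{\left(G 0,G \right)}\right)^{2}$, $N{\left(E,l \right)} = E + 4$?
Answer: $\frac{112}{29} \approx 3.8621$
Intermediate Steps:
$N{\left(E,l \right)} = 4 + E$
$f{\left(r,G \right)} = \left(4 + G\right)^{2}$ ($f{\left(r,G \right)} = \left(G + \left(4 + G 0\right)\right)^{2} = \left(G + \left(4 + 0\right)\right)^{2} = \left(G + 4\right)^{2} = \left(4 + G\right)^{2}$)
$p{\left(w,J \right)} = \frac{29}{112}$ ($p{\left(w,J \right)} = \frac{-15 + 44}{\left(4 + 4\right)^{2} + 48} = \frac{29}{8^{2} + 48} = \frac{29}{64 + 48} = \frac{29}{112}$)
$\frac{1}{p{\left(k{\left(-1,-1 \right)},77 \right)}} = \frac{1}{\frac{29}{112}} = \frac{112}{29}$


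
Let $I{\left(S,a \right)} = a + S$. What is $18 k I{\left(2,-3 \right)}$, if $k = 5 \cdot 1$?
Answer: $-90$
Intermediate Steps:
$I{\left(S,a \right)} = S + a$
$k = 5$
$18 k I{\left(2,-3 \right)} = 18 \cdot 5 \left(2 - 3\right) = 90 \left(-1\right) = -90$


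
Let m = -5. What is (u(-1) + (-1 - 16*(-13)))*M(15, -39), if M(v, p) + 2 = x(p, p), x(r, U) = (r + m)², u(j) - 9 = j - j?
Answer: 417744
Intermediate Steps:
u(j) = 9 (u(j) = 9 + (j - j) = 9 + 0 = 9)
x(r, U) = (-5 + r)² (x(r, U) = (r - 5)² = (-5 + r)²)
M(v, p) = -2 + (-5 + p)²
(u(-1) + (-1 - 16*(-13)))*M(15, -39) = (9 + (-1 - 16*(-13)))*(-2 + (-5 - 39)²) = (9 + (-1 + 208))*(-2 + (-44)²) = (9 + 207)*(-2 + 1936) = 216*1934 = 417744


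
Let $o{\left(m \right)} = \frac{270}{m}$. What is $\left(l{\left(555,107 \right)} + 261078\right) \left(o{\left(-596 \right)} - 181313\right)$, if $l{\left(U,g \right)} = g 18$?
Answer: $- \frac{7105238346318}{149} \approx -4.7686 \cdot 10^{10}$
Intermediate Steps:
$l{\left(U,g \right)} = 18 g$
$\left(l{\left(555,107 \right)} + 261078\right) \left(o{\left(-596 \right)} - 181313\right) = \left(18 \cdot 107 + 261078\right) \left(\frac{270}{-596} - 181313\right) = \left(1926 + 261078\right) \left(270 \left(- \frac{1}{596}\right) - 181313\right) = 263004 \left(- \frac{135}{298} - 181313\right) = 263004 \left(- \frac{54031409}{298}\right) = - \frac{7105238346318}{149}$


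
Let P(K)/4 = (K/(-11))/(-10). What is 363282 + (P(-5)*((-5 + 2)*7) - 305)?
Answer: 3992789/11 ≈ 3.6298e+5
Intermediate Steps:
P(K) = 2*K/55 (P(K) = 4*((K/(-11))/(-10)) = 4*((K*(-1/11))*(-1/10)) = 4*(-K/11*(-1/10)) = 4*(K/110) = 2*K/55)
363282 + (P(-5)*((-5 + 2)*7) - 305) = 363282 + (((2/55)*(-5))*((-5 + 2)*7) - 305) = 363282 + (-(-6)*7/11 - 305) = 363282 + (-2/11*(-21) - 305) = 363282 + (42/11 - 305) = 363282 - 3313/11 = 3992789/11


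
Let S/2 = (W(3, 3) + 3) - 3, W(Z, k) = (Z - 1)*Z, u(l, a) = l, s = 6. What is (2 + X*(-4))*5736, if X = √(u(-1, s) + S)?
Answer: 11472 - 22944*√11 ≈ -64625.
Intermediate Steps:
W(Z, k) = Z*(-1 + Z) (W(Z, k) = (-1 + Z)*Z = Z*(-1 + Z))
S = 12 (S = 2*((3*(-1 + 3) + 3) - 3) = 2*((3*2 + 3) - 3) = 2*((6 + 3) - 3) = 2*(9 - 3) = 2*6 = 12)
X = √11 (X = √(-1 + 12) = √11 ≈ 3.3166)
(2 + X*(-4))*5736 = (2 + √11*(-4))*5736 = (2 - 4*√11)*5736 = 11472 - 22944*√11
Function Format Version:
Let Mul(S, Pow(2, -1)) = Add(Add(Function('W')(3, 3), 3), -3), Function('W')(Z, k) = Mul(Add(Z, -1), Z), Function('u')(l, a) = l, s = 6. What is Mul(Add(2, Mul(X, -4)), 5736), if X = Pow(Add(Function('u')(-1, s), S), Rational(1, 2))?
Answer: Add(11472, Mul(-22944, Pow(11, Rational(1, 2)))) ≈ -64625.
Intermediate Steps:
Function('W')(Z, k) = Mul(Z, Add(-1, Z)) (Function('W')(Z, k) = Mul(Add(-1, Z), Z) = Mul(Z, Add(-1, Z)))
S = 12 (S = Mul(2, Add(Add(Mul(3, Add(-1, 3)), 3), -3)) = Mul(2, Add(Add(Mul(3, 2), 3), -3)) = Mul(2, Add(Add(6, 3), -3)) = Mul(2, Add(9, -3)) = Mul(2, 6) = 12)
X = Pow(11, Rational(1, 2)) (X = Pow(Add(-1, 12), Rational(1, 2)) = Pow(11, Rational(1, 2)) ≈ 3.3166)
Mul(Add(2, Mul(X, -4)), 5736) = Mul(Add(2, Mul(Pow(11, Rational(1, 2)), -4)), 5736) = Mul(Add(2, Mul(-4, Pow(11, Rational(1, 2)))), 5736) = Add(11472, Mul(-22944, Pow(11, Rational(1, 2))))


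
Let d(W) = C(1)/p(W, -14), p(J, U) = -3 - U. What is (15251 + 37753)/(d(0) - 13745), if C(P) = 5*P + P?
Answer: -583044/151189 ≈ -3.8564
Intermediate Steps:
C(P) = 6*P
d(W) = 6/11 (d(W) = (6*1)/(-3 - 1*(-14)) = 6/(-3 + 14) = 6/11)
(15251 + 37753)/(d(0) - 13745) = (15251 + 37753)/(6/11 - 13745) = 53004/(-151189/11) = 53004*(-11/151189) = -583044/151189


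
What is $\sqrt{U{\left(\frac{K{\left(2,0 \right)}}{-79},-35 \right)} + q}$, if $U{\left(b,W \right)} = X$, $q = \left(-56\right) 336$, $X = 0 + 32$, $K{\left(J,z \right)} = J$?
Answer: $4 i \sqrt{1174} \approx 137.05 i$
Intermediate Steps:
$X = 32$
$q = -18816$
$U{\left(b,W \right)} = 32$
$\sqrt{U{\left(\frac{K{\left(2,0 \right)}}{-79},-35 \right)} + q} = \sqrt{32 - 18816} = \sqrt{-18784} = 4 i \sqrt{1174}$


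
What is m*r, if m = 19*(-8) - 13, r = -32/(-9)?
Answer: -1760/3 ≈ -586.67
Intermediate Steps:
r = 32/9 (r = -32*(-⅑) = 32/9 ≈ 3.5556)
m = -165 (m = -152 - 13 = -165)
m*r = -165*32/9 = -1760/3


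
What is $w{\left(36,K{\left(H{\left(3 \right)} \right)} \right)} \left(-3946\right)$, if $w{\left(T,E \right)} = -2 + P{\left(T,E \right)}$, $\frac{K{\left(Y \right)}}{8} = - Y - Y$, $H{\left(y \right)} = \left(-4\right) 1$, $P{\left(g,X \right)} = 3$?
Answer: $-3946$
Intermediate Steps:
$H{\left(y \right)} = -4$
$K{\left(Y \right)} = - 16 Y$ ($K{\left(Y \right)} = 8 \left(- Y - Y\right) = 8 \left(- 2 Y\right) = - 16 Y$)
$w{\left(T,E \right)} = 1$ ($w{\left(T,E \right)} = -2 + 3 = 1$)
$w{\left(36,K{\left(H{\left(3 \right)} \right)} \right)} \left(-3946\right) = 1 \left(-3946\right) = -3946$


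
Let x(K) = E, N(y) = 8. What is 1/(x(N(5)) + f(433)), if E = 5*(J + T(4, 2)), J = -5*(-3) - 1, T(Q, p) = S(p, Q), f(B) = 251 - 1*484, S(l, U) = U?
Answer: -1/143 ≈ -0.0069930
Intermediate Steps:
f(B) = -233 (f(B) = 251 - 484 = -233)
T(Q, p) = Q
J = 14 (J = 15 - 1 = 14)
E = 90 (E = 5*(14 + 4) = 5*18 = 90)
x(K) = 90
1/(x(N(5)) + f(433)) = 1/(90 - 233) = 1/(-143) = -1/143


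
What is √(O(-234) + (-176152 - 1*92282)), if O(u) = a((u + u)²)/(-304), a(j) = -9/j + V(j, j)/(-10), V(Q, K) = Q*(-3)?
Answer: I*√944068407534245/59280 ≈ 518.31*I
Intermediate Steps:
V(Q, K) = -3*Q
a(j) = -9/j + 3*j/10 (a(j) = -9/j - 3*j/(-10) = -9/j - 3*j*(-⅒) = -9/j + 3*j/10)
O(u) = -3*u²/760 + 9/(1216*u²) (O(u) = (-9/(u + u)² + 3*(u + u)²/10)/(-304) = (-9*1/(4*u²) + 3*(2*u)²/10)*(-1/304) = (-9*1/(4*u²) + 3*(4*u²)/10)*(-1/304) = (-9/(4*u²) + 6*u²/5)*(-1/304) = -3*u²/760 + 9/(1216*u²))
√(O(-234) + (-176152 - 1*92282)) = √((3/6080)*(15 - 8*(-234)⁴)/(-234)² + (-176152 - 1*92282)) = √((3/6080)*(1/54756)*(15 - 8*2998219536) + (-176152 - 92282)) = √((3/6080)*(1/54756)*(15 - 23985756288) - 268434) = √((3/6080)*(1/54756)*(-23985756273) - 268434) = √(-7995252091/36990720 - 268434) = √(-9937562184571/36990720) = I*√944068407534245/59280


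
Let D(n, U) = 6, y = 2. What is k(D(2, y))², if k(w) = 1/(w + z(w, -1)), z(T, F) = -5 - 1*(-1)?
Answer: ¼ ≈ 0.25000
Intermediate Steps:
z(T, F) = -4 (z(T, F) = -5 + 1 = -4)
k(w) = 1/(-4 + w) (k(w) = 1/(w - 4) = 1/(-4 + w))
k(D(2, y))² = (1/(-4 + 6))² = (1/2)² = (½)² = ¼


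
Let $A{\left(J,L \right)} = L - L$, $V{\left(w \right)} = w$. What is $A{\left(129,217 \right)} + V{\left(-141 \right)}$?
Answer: $-141$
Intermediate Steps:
$A{\left(J,L \right)} = 0$
$A{\left(129,217 \right)} + V{\left(-141 \right)} = 0 - 141 = -141$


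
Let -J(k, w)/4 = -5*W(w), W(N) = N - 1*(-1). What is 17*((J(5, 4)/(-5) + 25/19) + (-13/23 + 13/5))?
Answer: -618443/2185 ≈ -283.04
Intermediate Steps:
W(N) = 1 + N (W(N) = N + 1 = 1 + N)
J(k, w) = 20 + 20*w (J(k, w) = -(-20)*(1 + w) = -4*(-5 - 5*w) = 20 + 20*w)
17*((J(5, 4)/(-5) + 25/19) + (-13/23 + 13/5)) = 17*(((20 + 20*4)/(-5) + 25/19) + (-13/23 + 13/5)) = 17*(((20 + 80)*(-1/5) + 25*(1/19)) + (-13*1/23 + 13*(1/5))) = 17*((100*(-1/5) + 25/19) + (-13/23 + 13/5)) = 17*((-20 + 25/19) + 234/115) = 17*(-355/19 + 234/115) = 17*(-36379/2185) = -618443/2185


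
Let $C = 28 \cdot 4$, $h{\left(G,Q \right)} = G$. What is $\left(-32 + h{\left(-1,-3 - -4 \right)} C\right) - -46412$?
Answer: $46268$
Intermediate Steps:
$C = 112$
$\left(-32 + h{\left(-1,-3 - -4 \right)} C\right) - -46412 = \left(-32 - 112\right) - -46412 = \left(-32 - 112\right) + 46412 = -144 + 46412 = 46268$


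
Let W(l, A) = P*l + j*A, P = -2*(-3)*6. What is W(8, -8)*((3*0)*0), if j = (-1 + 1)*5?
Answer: 0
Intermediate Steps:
j = 0 (j = 0*5 = 0)
P = 36 (P = 6*6 = 36)
W(l, A) = 36*l (W(l, A) = 36*l + 0*A = 36*l + 0 = 36*l)
W(8, -8)*((3*0)*0) = (36*8)*((3*0)*0) = 288*(0*0) = 288*0 = 0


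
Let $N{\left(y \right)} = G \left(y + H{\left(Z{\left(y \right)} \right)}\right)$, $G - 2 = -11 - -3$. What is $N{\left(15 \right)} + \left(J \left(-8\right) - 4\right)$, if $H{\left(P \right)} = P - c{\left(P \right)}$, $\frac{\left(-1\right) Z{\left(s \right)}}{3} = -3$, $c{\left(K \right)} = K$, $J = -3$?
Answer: $-70$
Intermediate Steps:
$G = -6$ ($G = 2 - 8 = -6$)
$Z{\left(s \right)} = 9$ ($Z{\left(s \right)} = \left(-3\right) \left(-3\right) = 9$)
$H{\left(P \right)} = 0$ ($H{\left(P \right)} = P - P = 0$)
$N{\left(y \right)} = - 6 y$ ($N{\left(y \right)} = - 6 \left(y + 0\right) = - 6 y$)
$N{\left(15 \right)} + \left(J \left(-8\right) - 4\right) = \left(-6\right) 15 - -20 = -90 + \left(24 - 4\right) = -90 + 20 = -70$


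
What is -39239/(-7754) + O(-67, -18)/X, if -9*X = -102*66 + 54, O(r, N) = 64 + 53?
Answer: 7505639/1438367 ≈ 5.2182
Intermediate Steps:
O(r, N) = 117
X = 742 (X = -(-102*66 + 54)/9 = -(-6732 + 54)/9 = -⅑*(-6678) = 742)
-39239/(-7754) + O(-67, -18)/X = -39239/(-7754) + 117/742 = -39239*(-1/7754) + 117*(1/742) = 39239/7754 + 117/742 = 7505639/1438367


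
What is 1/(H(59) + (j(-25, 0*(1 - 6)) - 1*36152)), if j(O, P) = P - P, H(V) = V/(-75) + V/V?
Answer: -75/2711384 ≈ -2.7661e-5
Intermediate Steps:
H(V) = 1 - V/75 (H(V) = V*(-1/75) + 1 = -V/75 + 1 = 1 - V/75)
j(O, P) = 0
1/(H(59) + (j(-25, 0*(1 - 6)) - 1*36152)) = 1/((1 - 1/75*59) + (0 - 1*36152)) = 1/((1 - 59/75) + (0 - 36152)) = 1/(16/75 - 36152) = 1/(-2711384/75) = -75/2711384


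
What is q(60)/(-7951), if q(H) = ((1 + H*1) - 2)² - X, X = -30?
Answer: -3511/7951 ≈ -0.44158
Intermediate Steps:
q(H) = 30 + (-1 + H)² (q(H) = ((1 + H*1) - 2)² - 1*(-30) = ((1 + H) - 2)² + 30 = (-1 + H)² + 30 = 30 + (-1 + H)²)
q(60)/(-7951) = (30 + (-1 + 60)²)/(-7951) = (30 + 59²)*(-1/7951) = (30 + 3481)*(-1/7951) = 3511*(-1/7951) = -3511/7951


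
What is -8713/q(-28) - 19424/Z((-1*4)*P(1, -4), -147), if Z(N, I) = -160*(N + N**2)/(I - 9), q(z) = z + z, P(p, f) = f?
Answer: 409183/4760 ≈ 85.963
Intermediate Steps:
q(z) = 2*z
Z(N, I) = -160*(N + N**2)/(-9 + I)
-8713/q(-28) - 19424/Z((-1*4)*P(1, -4), -147) = -8713/(2*(-28)) - 19424*(-(-9 - 147)/(2560*(1 - 1*4*(-4)))) = -8713/(-56) - 19424*39/(640*(1 - 4*(-4))) = -8713*(-1/56) - 19424*39/(640*(1 + 16)) = 8713/56 - 19424/((-160*16*(-1/156)*17)) = 8713/56 - 19424/10880/39 = 8713/56 - 19424*39/10880 = 8713/56 - 23673/340 = 409183/4760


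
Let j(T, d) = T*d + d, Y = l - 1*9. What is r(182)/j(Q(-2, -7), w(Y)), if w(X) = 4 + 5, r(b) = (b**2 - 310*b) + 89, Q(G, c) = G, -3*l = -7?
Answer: 23207/9 ≈ 2578.6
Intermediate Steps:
l = 7/3 (l = -1/3*(-7) = 7/3 ≈ 2.3333)
Y = -20/3 (Y = 7/3 - 1*9 = 7/3 - 9 = -20/3 ≈ -6.6667)
r(b) = 89 + b**2 - 310*b
w(X) = 9
j(T, d) = d + T*d
r(182)/j(Q(-2, -7), w(Y)) = (89 + 182**2 - 310*182)/((9*(1 - 2))) = (89 + 33124 - 56420)/((9*(-1))) = -23207/(-9) = -23207*(-1/9) = 23207/9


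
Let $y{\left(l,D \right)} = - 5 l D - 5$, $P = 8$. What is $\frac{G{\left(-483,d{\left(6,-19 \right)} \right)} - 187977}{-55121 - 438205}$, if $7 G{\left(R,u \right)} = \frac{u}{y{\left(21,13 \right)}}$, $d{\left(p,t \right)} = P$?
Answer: $\frac{901349719}{2365498170} \approx 0.38104$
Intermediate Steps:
$d{\left(p,t \right)} = 8$
$y{\left(l,D \right)} = -5 - 5 D l$ ($y{\left(l,D \right)} = - 5 D l - 5 = -5 - 5 D l$)
$G{\left(R,u \right)} = - \frac{u}{9590}$ ($G{\left(R,u \right)} = \frac{u \frac{1}{-5 - 65 \cdot 21}}{7} = \frac{u \frac{1}{-5 - 1365}}{7} = \frac{u \frac{1}{-1370}}{7} = \frac{u \left(- \frac{1}{1370}\right)}{7} = \frac{\left(- \frac{1}{1370}\right) u}{7} = - \frac{u}{9590}$)
$\frac{G{\left(-483,d{\left(6,-19 \right)} \right)} - 187977}{-55121 - 438205} = \frac{\left(- \frac{1}{9590}\right) 8 - 187977}{-55121 - 438205} = \frac{- \frac{4}{4795} - 187977}{-493326} = \left(- \frac{901349719}{4795}\right) \left(- \frac{1}{493326}\right) = \frac{901349719}{2365498170}$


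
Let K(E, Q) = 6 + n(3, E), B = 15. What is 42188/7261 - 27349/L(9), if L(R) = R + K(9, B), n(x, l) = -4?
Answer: -3738057/1507 ≈ -2480.5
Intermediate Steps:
K(E, Q) = 2 (K(E, Q) = 6 - 4 = 2)
L(R) = 2 + R (L(R) = R + 2 = 2 + R)
42188/7261 - 27349/L(9) = 42188/7261 - 27349/(2 + 9) = 42188*(1/7261) - 27349/11 = 796/137 - 27349*1/11 = 796/137 - 27349/11 = -3738057/1507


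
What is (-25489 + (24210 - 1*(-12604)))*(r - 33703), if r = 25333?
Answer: -94790250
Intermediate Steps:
(-25489 + (24210 - 1*(-12604)))*(r - 33703) = (-25489 + (24210 - 1*(-12604)))*(25333 - 33703) = (-25489 + (24210 + 12604))*(-8370) = (-25489 + 36814)*(-8370) = 11325*(-8370) = -94790250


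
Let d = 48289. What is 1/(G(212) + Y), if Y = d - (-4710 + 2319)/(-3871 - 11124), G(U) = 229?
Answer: 14995/727525019 ≈ 2.0611e-5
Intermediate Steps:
Y = 724091164/14995 (Y = 48289 - (-4710 + 2319)/(-3871 - 11124) = 48289 - (-2391)/(-14995) = 48289 - (-2391)*(-1)/14995 = 48289 - 1*2391/14995 = 48289 - 2391/14995 = 724091164/14995 ≈ 48289.)
1/(G(212) + Y) = 1/(229 + 724091164/14995) = 1/(727525019/14995) = 14995/727525019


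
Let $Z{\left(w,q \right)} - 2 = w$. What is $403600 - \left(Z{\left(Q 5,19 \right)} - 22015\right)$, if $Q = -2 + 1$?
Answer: $425618$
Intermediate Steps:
$Q = -1$
$Z{\left(w,q \right)} = 2 + w$
$403600 - \left(Z{\left(Q 5,19 \right)} - 22015\right) = 403600 - \left(\left(2 - 5\right) - 22015\right) = 403600 - \left(-3 - 22015\right) = 403600 - -22018 = 403600 + 22018 = 425618$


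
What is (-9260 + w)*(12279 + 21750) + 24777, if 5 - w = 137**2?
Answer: -953603919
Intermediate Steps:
w = -18764 (w = 5 - 1*137**2 = 5 - 1*18769 = 5 - 18769 = -18764)
(-9260 + w)*(12279 + 21750) + 24777 = (-9260 - 18764)*(12279 + 21750) + 24777 = -28024*34029 + 24777 = -953628696 + 24777 = -953603919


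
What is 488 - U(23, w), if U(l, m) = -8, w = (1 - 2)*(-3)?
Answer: 496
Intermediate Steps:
w = 3 (w = -1*(-3) = 3)
488 - U(23, w) = 488 - 1*(-8) = 488 + 8 = 496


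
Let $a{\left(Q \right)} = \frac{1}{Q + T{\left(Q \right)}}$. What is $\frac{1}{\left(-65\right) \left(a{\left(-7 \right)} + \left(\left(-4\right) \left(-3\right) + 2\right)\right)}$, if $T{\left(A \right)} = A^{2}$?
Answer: $- \frac{42}{38285} \approx -0.001097$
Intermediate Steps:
$a{\left(Q \right)} = \frac{1}{Q + Q^{2}}$
$\frac{1}{\left(-65\right) \left(a{\left(-7 \right)} + \left(\left(-4\right) \left(-3\right) + 2\right)\right)} = \frac{1}{\left(-65\right) \left(\frac{1}{\left(-7\right) \left(1 - 7\right)} + \left(\left(-4\right) \left(-3\right) + 2\right)\right)} = \frac{1}{\left(-65\right) \left(- \frac{1}{7 \left(-6\right)} + \left(12 + 2\right)\right)} = \frac{1}{\left(-65\right) \left(\left(- \frac{1}{7}\right) \left(- \frac{1}{6}\right) + 14\right)} = \frac{1}{\left(-65\right) \left(\frac{1}{42} + 14\right)} = \frac{1}{\left(-65\right) \frac{589}{42}} = \frac{1}{- \frac{38285}{42}} = - \frac{42}{38285}$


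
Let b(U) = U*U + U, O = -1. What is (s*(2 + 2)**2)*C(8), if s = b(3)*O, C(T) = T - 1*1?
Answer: -1344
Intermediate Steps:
C(T) = -1 + T (C(T) = T - 1 = -1 + T)
b(U) = U + U**2 (b(U) = U**2 + U = U + U**2)
s = -12 (s = (3*(1 + 3))*(-1) = (3*4)*(-1) = 12*(-1) = -12)
(s*(2 + 2)**2)*C(8) = (-12*(2 + 2)**2)*(-1 + 8) = -12*4**2*7 = -12*16*7 = -192*7 = -1344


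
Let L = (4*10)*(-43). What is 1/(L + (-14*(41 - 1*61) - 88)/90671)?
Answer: -90671/155953928 ≈ -0.00058140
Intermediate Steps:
L = -1720 (L = 40*(-43) = -1720)
1/(L + (-14*(41 - 1*61) - 88)/90671) = 1/(-1720 + (-14*(41 - 1*61) - 88)/90671) = 1/(-1720 + (-14*(41 - 61) - 88)*(1/90671)) = 1/(-1720 + (-14*(-20) - 88)*(1/90671)) = 1/(-1720 + (280 - 88)*(1/90671)) = 1/(-1720 + 192*(1/90671)) = 1/(-1720 + 192/90671) = 1/(-155953928/90671) = -90671/155953928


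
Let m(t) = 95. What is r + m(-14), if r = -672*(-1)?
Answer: 767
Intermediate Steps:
r = 672
r + m(-14) = 672 + 95 = 767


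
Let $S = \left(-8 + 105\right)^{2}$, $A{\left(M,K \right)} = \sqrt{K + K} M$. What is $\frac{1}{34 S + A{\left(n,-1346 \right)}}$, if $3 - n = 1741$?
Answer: $\frac{159953}{55235711242} + \frac{869 i \sqrt{673}}{27617855621} \approx 2.8958 \cdot 10^{-6} + 8.1628 \cdot 10^{-7} i$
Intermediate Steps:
$n = -1738$ ($n = 3 - 1741 = -1738$)
$A{\left(M,K \right)} = M \sqrt{2} \sqrt{K}$ ($A{\left(M,K \right)} = \sqrt{2 K} M = \sqrt{2} \sqrt{K} M = M \sqrt{2} \sqrt{K}$)
$S = 9409$ ($S = 97^{2} = 9409$)
$\frac{1}{34 S + A{\left(n,-1346 \right)}} = \frac{1}{34 \cdot 9409 - 1738 \sqrt{2} \sqrt{-1346}} = \frac{1}{319906 - 1738 \sqrt{2} i \sqrt{1346}} = \frac{1}{319906 - 3476 i \sqrt{673}}$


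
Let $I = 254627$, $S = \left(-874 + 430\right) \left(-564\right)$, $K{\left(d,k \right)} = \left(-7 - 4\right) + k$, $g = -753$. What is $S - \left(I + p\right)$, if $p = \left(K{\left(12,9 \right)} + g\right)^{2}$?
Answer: $-574236$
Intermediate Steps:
$K{\left(d,k \right)} = -11 + k$
$S = 250416$ ($S = \left(-444\right) \left(-564\right) = 250416$)
$p = 570025$ ($p = \left(\left(-11 + 9\right) - 753\right)^{2} = \left(-2 - 753\right)^{2} = \left(-755\right)^{2} = 570025$)
$S - \left(I + p\right) = 250416 - \left(254627 + 570025\right) = 250416 - 824652 = -574236$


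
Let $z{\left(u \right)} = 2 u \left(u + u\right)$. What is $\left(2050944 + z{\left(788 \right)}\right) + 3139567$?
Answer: $7674287$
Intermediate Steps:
$z{\left(u \right)} = 4 u^{2}$ ($z{\left(u \right)} = 2 u 2 u = 4 u^{2}$)
$\left(2050944 + z{\left(788 \right)}\right) + 3139567 = \left(2050944 + 4 \cdot 788^{2}\right) + 3139567 = \left(2050944 + 4 \cdot 620944\right) + 3139567 = \left(2050944 + 2483776\right) + 3139567 = 4534720 + 3139567 = 7674287$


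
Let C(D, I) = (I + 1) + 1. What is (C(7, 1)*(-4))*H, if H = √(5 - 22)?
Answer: -12*I*√17 ≈ -49.477*I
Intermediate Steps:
C(D, I) = 2 + I (C(D, I) = (1 + I) + 1 = 2 + I)
H = I*√17 (H = √(-17) = I*√17 ≈ 4.1231*I)
(C(7, 1)*(-4))*H = ((2 + 1)*(-4))*(I*√17) = (3*(-4))*(I*√17) = -12*I*√17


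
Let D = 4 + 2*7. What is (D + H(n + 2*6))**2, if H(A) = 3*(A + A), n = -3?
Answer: 5184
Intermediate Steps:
D = 18 (D = 4 + 14 = 18)
H(A) = 6*A (H(A) = 3*(2*A) = 6*A)
(D + H(n + 2*6))**2 = (18 + 6*(-3 + 2*6))**2 = (18 + 6*(-3 + 12))**2 = (18 + 6*9)**2 = (18 + 54)**2 = 72**2 = 5184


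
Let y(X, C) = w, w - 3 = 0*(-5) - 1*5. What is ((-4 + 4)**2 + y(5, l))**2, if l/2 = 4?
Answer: 4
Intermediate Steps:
l = 8 (l = 2*4 = 8)
w = -2 (w = 3 + (0*(-5) - 1*5) = 3 + (0 - 5) = 3 - 5 = -2)
y(X, C) = -2
((-4 + 4)**2 + y(5, l))**2 = ((-4 + 4)**2 - 2)**2 = (0**2 - 2)**2 = (0 - 2)**2 = (-2)**2 = 4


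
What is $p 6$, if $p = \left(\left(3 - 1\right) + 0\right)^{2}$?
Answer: $24$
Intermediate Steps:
$p = 4$ ($p = \left(2 + 0\right)^{2} = 2^{2} = 4$)
$p 6 = 4 \cdot 6 = 24$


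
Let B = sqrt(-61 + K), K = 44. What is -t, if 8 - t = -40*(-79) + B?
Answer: 3152 + I*sqrt(17) ≈ 3152.0 + 4.1231*I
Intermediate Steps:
B = I*sqrt(17) (B = sqrt(-61 + 44) = sqrt(-17) = I*sqrt(17) ≈ 4.1231*I)
t = -3152 - I*sqrt(17) (t = 8 - (-40*(-79) + I*sqrt(17)) = 8 - (3160 + I*sqrt(17)) = 8 + (-3160 - I*sqrt(17)) = -3152 - I*sqrt(17) ≈ -3152.0 - 4.1231*I)
-t = -(-3152 - I*sqrt(17)) = 3152 + I*sqrt(17)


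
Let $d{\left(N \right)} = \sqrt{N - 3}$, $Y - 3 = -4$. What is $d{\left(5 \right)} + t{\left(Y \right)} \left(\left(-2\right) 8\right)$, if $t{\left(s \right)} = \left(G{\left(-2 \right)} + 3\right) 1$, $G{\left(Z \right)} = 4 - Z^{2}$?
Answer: $-48 + \sqrt{2} \approx -46.586$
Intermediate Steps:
$Y = -1$ ($Y = 3 - 4 = -1$)
$d{\left(N \right)} = \sqrt{-3 + N}$
$t{\left(s \right)} = 3$ ($t{\left(s \right)} = \left(\left(4 - \left(-2\right)^{2}\right) + 3\right) 1 = \left(\left(4 - 4\right) + 3\right) 1 = \left(0 + 3\right) 1 = 3 \cdot 1 = 3$)
$d{\left(5 \right)} + t{\left(Y \right)} \left(\left(-2\right) 8\right) = \sqrt{-3 + 5} + 3 \left(\left(-2\right) 8\right) = \sqrt{2} + 3 \left(-16\right) = \sqrt{2} - 48 = -48 + \sqrt{2}$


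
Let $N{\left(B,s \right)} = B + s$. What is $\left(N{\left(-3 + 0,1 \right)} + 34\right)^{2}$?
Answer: $1024$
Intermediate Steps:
$\left(N{\left(-3 + 0,1 \right)} + 34\right)^{2} = \left(\left(\left(-3 + 0\right) + 1\right) + 34\right)^{2} = \left(\left(-3 + 1\right) + 34\right)^{2} = \left(-2 + 34\right)^{2} = 32^{2} = 1024$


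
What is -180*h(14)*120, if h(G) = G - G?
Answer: 0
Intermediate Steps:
h(G) = 0
-180*h(14)*120 = -180*0*120 = 0*120 = 0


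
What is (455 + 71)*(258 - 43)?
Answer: 113090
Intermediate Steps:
(455 + 71)*(258 - 43) = 526*215 = 113090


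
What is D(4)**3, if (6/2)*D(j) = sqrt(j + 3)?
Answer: 7*sqrt(7)/27 ≈ 0.68594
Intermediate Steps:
D(j) = sqrt(3 + j)/3 (D(j) = sqrt(j + 3)/3 = sqrt(3 + j)/3)
D(4)**3 = (sqrt(3 + 4)/3)**3 = (sqrt(7)/3)**3 = 7*sqrt(7)/27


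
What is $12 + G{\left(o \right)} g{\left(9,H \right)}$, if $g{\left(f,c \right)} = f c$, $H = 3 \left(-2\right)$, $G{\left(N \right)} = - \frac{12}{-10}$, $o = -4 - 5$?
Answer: $- \frac{264}{5} \approx -52.8$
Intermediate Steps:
$o = -9$ ($o = -4 - 5 = -9$)
$G{\left(N \right)} = \frac{6}{5}$ ($G{\left(N \right)} = \left(-12\right) \left(- \frac{1}{10}\right) = \frac{6}{5}$)
$H = -6$
$g{\left(f,c \right)} = c f$
$12 + G{\left(o \right)} g{\left(9,H \right)} = 12 + \frac{6 \left(\left(-6\right) 9\right)}{5} = 12 + \frac{6}{5} \left(-54\right) = 12 - \frac{324}{5} = - \frac{264}{5}$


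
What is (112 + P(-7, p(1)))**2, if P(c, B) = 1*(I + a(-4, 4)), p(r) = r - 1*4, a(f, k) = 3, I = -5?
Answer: 12100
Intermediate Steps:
p(r) = -4 + r (p(r) = r - 4 = -4 + r)
P(c, B) = -2 (P(c, B) = 1*(-5 + 3) = 1*(-2) = -2)
(112 + P(-7, p(1)))**2 = (112 - 2)**2 = 110**2 = 12100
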